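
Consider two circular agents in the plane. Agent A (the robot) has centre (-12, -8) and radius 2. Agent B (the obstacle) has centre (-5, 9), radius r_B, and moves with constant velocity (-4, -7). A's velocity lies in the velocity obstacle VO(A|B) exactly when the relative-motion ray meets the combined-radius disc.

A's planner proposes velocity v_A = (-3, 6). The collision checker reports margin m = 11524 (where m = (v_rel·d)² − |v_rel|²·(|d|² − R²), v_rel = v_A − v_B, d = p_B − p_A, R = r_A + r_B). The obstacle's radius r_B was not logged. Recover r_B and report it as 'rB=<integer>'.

m = 11524
d = (7, 17);  v_rel = (1, 13),  |v_rel|² = 170
v_rel×d = (1)·(17) − (13)·(7) = -74
since m = R²·170 − (-74)²:  R² = (5476 + 11524) / 170 = 100
R = √100 = 10  ⇒  r_B = 10 − 2 = 8

rB=8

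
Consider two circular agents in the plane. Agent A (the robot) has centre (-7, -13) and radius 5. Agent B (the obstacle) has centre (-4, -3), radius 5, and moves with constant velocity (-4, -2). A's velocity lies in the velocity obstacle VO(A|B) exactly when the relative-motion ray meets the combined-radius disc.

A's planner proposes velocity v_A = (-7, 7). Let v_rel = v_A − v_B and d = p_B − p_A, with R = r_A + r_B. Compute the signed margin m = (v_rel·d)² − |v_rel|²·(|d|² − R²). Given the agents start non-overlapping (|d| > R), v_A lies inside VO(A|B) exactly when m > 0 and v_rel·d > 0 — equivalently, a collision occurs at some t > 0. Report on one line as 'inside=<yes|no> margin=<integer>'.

d = (3, 10),  |d|² = 109;  R = 5+5 = 10,  c = 109−10² = 9
v_rel = (-3, 9),  |v_rel|² = 90;  v_rel·d = (-3)·(3) + (9)·(10) = 81
90·t² − 162·t + 9 = 0  ⇒  m = 81² − 90·9 = 5751
m = 5751 > 0,  v_rel·d = 81 > 0  ⇒  inside

inside=yes margin=5751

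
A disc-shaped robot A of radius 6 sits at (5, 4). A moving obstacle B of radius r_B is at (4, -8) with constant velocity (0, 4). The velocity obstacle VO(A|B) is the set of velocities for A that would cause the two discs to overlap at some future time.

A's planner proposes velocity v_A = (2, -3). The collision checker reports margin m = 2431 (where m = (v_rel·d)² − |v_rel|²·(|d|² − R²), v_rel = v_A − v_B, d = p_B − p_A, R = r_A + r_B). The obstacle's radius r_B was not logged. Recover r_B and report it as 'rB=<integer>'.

m = 2431
d = (-1, -12);  v_rel = (2, -7),  |v_rel|² = 53
v_rel×d = (2)·(-12) − (-7)·(-1) = -31
since m = R²·53 − (-31)²:  R² = (961 + 2431) / 53 = 64
R = √64 = 8  ⇒  r_B = 8 − 6 = 2

rB=2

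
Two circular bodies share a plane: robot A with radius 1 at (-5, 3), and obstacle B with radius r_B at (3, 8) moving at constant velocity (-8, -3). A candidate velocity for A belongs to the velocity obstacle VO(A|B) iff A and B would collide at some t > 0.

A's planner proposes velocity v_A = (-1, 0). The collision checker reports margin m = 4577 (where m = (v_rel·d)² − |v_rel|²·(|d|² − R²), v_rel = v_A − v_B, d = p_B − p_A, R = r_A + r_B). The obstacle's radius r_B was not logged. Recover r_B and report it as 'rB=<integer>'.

m = 4577
d = (8, 5);  v_rel = (7, 3),  |v_rel|² = 58
v_rel×d = (7)·(5) − (3)·(8) = 11
since m = R²·58 − 11²:  R² = (121 + 4577) / 58 = 81
R = √81 = 9  ⇒  r_B = 9 − 1 = 8

rB=8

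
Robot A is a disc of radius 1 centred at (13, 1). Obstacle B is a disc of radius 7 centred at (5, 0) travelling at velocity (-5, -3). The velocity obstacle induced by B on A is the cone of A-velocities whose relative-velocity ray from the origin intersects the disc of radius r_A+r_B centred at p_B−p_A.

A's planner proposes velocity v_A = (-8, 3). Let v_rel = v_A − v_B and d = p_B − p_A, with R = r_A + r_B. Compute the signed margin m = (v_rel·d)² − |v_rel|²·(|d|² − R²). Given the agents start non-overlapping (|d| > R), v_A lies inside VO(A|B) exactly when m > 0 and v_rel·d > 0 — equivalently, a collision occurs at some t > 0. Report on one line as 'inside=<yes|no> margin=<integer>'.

d = (-8, -1),  |d|² = 65;  R = 1+7 = 8,  c = 65−8² = 1
v_rel = (-3, 6),  |v_rel|² = 45;  v_rel·d = (-3)·(-8) + (6)·(-1) = 18
45·t² − 36·t + 1 = 0  ⇒  m = 18² − 45·1 = 279
m = 279 > 0,  v_rel·d = 18 > 0  ⇒  inside

inside=yes margin=279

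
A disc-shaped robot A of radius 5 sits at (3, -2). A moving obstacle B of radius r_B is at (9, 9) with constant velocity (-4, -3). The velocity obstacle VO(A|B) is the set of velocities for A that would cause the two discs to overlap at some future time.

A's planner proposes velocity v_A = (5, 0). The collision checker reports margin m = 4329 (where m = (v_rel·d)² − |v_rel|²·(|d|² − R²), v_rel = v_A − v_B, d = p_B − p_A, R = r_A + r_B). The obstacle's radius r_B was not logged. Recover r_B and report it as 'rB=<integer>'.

m = 4329
d = (6, 11);  v_rel = (9, 3),  |v_rel|² = 90
v_rel×d = (9)·(11) − (3)·(6) = 81
since m = R²·90 − 81²:  R² = (6561 + 4329) / 90 = 121
R = √121 = 11  ⇒  r_B = 11 − 5 = 6

rB=6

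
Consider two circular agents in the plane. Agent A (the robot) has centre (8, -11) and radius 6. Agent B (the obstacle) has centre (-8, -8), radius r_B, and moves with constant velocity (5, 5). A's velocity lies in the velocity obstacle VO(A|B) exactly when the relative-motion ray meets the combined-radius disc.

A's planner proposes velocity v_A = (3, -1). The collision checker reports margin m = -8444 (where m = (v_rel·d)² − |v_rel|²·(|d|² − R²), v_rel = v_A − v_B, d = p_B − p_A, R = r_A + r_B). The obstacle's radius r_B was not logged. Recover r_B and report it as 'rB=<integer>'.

m = -8444
d = (-16, 3);  v_rel = (-2, -6),  |v_rel|² = 40
v_rel×d = (-2)·(3) − (-6)·(-16) = -102
since m = R²·40 − (-102)²:  R² = (10404 + -8444) / 40 = 49
R = √49 = 7  ⇒  r_B = 7 − 6 = 1

rB=1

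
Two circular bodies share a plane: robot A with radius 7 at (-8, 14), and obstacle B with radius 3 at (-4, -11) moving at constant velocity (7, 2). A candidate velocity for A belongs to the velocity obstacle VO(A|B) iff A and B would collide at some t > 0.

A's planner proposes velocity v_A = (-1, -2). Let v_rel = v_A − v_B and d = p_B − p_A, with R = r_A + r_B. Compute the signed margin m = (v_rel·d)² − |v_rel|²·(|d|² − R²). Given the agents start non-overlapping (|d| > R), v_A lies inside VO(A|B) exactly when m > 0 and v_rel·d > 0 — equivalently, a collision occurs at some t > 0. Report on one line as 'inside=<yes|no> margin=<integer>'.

d = (4, -25),  |d|² = 641;  R = 7+3 = 10,  c = 641−10² = 541
v_rel = (-8, -4),  |v_rel|² = 80;  v_rel·d = (-8)·(4) + (-4)·(-25) = 68
80·t² − 136·t + 541 = 0  ⇒  m = 68² − 80·541 = -38656
m = -38656 < 0,  v_rel·d = 68 > 0  ⇒  outside

inside=no margin=-38656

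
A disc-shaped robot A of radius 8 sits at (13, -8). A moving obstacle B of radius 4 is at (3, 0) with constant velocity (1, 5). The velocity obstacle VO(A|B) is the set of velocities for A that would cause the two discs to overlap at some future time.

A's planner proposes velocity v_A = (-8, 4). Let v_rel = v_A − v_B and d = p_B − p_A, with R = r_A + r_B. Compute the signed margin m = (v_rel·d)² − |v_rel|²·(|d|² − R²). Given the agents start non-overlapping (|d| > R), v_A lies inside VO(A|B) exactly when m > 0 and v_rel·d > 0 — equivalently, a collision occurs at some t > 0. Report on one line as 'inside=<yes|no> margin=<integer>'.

d = (-10, 8),  |d|² = 164;  R = 8+4 = 12,  c = 164−12² = 20
v_rel = (-9, -1),  |v_rel|² = 82;  v_rel·d = (-9)·(-10) + (-1)·(8) = 82
82·t² − 164·t + 20 = 0  ⇒  m = 82² − 82·20 = 5084
m = 5084 > 0,  v_rel·d = 82 > 0  ⇒  inside

inside=yes margin=5084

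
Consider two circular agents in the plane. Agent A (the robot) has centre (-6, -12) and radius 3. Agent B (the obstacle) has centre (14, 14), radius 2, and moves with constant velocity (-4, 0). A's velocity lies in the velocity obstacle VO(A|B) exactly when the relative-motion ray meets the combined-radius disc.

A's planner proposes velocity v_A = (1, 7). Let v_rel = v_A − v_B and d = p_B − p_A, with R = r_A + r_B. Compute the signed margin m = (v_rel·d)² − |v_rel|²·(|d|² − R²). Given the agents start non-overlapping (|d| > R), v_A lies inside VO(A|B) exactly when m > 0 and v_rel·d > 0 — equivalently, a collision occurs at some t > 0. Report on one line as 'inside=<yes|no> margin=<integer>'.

d = (20, 26),  |d|² = 1076;  R = 3+2 = 5,  c = 1076−5² = 1051
v_rel = (5, 7),  |v_rel|² = 74;  v_rel·d = (5)·(20) + (7)·(26) = 282
74·t² − 564·t + 1051 = 0  ⇒  m = 282² − 74·1051 = 1750
m = 1750 > 0,  v_rel·d = 282 > 0  ⇒  inside

inside=yes margin=1750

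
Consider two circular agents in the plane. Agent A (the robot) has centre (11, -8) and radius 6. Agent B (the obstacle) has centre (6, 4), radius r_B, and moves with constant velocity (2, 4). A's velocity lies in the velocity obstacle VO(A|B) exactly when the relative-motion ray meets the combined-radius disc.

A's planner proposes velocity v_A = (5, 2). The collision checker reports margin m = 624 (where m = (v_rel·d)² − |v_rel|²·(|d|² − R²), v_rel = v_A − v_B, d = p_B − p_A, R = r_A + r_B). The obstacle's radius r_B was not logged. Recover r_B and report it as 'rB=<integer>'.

m = 624
d = (-5, 12);  v_rel = (3, -2),  |v_rel|² = 13
v_rel×d = (3)·(12) − (-2)·(-5) = 26
since m = R²·13 − 26²:  R² = (676 + 624) / 13 = 100
R = √100 = 10  ⇒  r_B = 10 − 6 = 4

rB=4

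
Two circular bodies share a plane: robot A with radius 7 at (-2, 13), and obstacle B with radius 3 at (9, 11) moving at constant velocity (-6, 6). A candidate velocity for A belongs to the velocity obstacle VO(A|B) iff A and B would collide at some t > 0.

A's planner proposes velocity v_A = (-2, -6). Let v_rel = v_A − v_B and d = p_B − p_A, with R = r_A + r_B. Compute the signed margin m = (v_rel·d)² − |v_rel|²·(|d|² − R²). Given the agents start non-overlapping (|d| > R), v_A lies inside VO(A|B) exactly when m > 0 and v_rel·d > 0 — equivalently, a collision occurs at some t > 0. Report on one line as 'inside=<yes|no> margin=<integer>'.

d = (11, -2),  |d|² = 125;  R = 7+3 = 10,  c = 125−10² = 25
v_rel = (4, -12),  |v_rel|² = 160;  v_rel·d = (4)·(11) + (-12)·(-2) = 68
160·t² − 136·t + 25 = 0  ⇒  m = 68² − 160·25 = 624
m = 624 > 0,  v_rel·d = 68 > 0  ⇒  inside

inside=yes margin=624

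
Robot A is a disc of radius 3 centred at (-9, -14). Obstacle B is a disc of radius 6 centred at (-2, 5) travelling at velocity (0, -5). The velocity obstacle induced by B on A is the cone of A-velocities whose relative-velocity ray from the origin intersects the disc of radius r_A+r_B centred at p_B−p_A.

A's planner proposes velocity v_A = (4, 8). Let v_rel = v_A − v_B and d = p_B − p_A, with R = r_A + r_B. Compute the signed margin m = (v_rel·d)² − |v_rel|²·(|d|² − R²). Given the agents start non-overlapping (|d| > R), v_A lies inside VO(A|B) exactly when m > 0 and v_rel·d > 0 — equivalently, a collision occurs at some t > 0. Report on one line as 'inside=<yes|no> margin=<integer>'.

d = (7, 19),  |d|² = 410;  R = 3+6 = 9,  c = 410−9² = 329
v_rel = (4, 13),  |v_rel|² = 185;  v_rel·d = (4)·(7) + (13)·(19) = 275
185·t² − 550·t + 329 = 0  ⇒  m = 275² − 185·329 = 14760
m = 14760 > 0,  v_rel·d = 275 > 0  ⇒  inside

inside=yes margin=14760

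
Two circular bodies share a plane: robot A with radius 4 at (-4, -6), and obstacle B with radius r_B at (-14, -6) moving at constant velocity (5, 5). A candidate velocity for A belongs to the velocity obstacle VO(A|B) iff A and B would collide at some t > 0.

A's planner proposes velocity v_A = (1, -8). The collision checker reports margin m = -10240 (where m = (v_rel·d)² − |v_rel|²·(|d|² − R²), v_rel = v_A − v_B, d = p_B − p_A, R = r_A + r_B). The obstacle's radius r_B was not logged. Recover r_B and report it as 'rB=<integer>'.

m = -10240
d = (-10, 0);  v_rel = (-4, -13),  |v_rel|² = 185
v_rel×d = (-4)·(0) − (-13)·(-10) = -130
since m = R²·185 − (-130)²:  R² = (16900 + -10240) / 185 = 36
R = √36 = 6  ⇒  r_B = 6 − 4 = 2

rB=2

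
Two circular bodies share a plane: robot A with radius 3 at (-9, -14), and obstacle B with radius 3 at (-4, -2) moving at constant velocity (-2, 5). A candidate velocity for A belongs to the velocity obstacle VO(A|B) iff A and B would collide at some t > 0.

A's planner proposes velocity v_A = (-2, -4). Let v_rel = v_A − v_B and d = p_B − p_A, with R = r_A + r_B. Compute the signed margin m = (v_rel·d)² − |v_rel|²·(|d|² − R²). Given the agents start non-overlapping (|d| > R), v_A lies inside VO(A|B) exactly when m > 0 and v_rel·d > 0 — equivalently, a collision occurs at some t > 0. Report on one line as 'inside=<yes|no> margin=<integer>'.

d = (5, 12),  |d|² = 169;  R = 3+3 = 6,  c = 169−6² = 133
v_rel = (0, -9),  |v_rel|² = 81;  v_rel·d = (0)·(5) + (-9)·(12) = -108
81·t² + 216·t + 133 = 0  ⇒  m = (-108)² − 81·133 = 891
m = 891 > 0,  v_rel·d = -108 < 0  ⇒  outside

inside=no margin=891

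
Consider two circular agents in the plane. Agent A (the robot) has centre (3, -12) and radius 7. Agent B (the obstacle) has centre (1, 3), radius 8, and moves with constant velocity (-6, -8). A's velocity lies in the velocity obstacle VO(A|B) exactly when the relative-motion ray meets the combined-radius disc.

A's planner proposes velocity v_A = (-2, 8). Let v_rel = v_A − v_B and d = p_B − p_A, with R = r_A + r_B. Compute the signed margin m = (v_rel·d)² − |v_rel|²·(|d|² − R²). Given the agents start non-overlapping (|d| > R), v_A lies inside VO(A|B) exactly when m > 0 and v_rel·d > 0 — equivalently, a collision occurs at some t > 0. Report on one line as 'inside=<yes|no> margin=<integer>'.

d = (-2, 15),  |d|² = 229;  R = 7+8 = 15,  c = 229−15² = 4
v_rel = (4, 16),  |v_rel|² = 272;  v_rel·d = (4)·(-2) + (16)·(15) = 232
272·t² − 464·t + 4 = 0  ⇒  m = 232² − 272·4 = 52736
m = 52736 > 0,  v_rel·d = 232 > 0  ⇒  inside

inside=yes margin=52736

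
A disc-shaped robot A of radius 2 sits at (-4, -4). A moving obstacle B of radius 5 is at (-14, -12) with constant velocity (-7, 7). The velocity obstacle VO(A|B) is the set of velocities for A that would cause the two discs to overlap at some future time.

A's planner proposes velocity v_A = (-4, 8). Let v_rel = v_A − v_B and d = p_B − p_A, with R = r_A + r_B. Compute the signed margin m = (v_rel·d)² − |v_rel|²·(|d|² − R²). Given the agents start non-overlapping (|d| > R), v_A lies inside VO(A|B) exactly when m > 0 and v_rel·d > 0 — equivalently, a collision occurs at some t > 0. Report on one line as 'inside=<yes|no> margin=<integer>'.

d = (-10, -8),  |d|² = 164;  R = 2+5 = 7,  c = 164−7² = 115
v_rel = (3, 1),  |v_rel|² = 10;  v_rel·d = (3)·(-10) + (1)·(-8) = -38
10·t² + 76·t + 115 = 0  ⇒  m = (-38)² − 10·115 = 294
m = 294 > 0,  v_rel·d = -38 < 0  ⇒  outside

inside=no margin=294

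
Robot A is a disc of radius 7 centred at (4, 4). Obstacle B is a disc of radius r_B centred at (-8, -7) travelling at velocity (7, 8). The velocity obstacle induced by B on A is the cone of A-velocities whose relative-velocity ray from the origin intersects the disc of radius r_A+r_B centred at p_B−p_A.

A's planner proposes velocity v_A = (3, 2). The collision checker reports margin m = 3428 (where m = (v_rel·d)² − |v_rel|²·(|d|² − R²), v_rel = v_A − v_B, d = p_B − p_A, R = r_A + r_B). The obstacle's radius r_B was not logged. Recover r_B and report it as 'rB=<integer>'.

m = 3428
d = (-12, -11);  v_rel = (-4, -6),  |v_rel|² = 52
v_rel×d = (-4)·(-11) − (-6)·(-12) = -28
since m = R²·52 − (-28)²:  R² = (784 + 3428) / 52 = 81
R = √81 = 9  ⇒  r_B = 9 − 7 = 2

rB=2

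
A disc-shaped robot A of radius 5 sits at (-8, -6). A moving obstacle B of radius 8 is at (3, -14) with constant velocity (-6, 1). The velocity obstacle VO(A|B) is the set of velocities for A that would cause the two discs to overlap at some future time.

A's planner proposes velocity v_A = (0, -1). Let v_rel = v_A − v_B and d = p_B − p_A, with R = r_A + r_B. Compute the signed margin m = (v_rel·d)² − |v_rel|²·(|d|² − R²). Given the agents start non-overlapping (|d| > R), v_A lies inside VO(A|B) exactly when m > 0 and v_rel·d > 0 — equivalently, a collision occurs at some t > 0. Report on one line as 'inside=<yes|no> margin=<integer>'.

d = (11, -8),  |d|² = 185;  R = 5+8 = 13,  c = 185−13² = 16
v_rel = (6, -2),  |v_rel|² = 40;  v_rel·d = (6)·(11) + (-2)·(-8) = 82
40·t² − 164·t + 16 = 0  ⇒  m = 82² − 40·16 = 6084
m = 6084 > 0,  v_rel·d = 82 > 0  ⇒  inside

inside=yes margin=6084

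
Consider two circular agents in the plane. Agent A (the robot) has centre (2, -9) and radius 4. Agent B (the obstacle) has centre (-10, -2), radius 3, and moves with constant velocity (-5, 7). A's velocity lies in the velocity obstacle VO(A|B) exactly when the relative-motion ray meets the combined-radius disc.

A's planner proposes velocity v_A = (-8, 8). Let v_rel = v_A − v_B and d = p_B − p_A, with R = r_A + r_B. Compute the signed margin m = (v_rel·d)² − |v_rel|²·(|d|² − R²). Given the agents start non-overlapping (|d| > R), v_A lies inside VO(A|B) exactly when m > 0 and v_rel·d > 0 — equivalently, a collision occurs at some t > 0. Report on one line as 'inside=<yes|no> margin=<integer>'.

d = (-12, 7),  |d|² = 193;  R = 4+3 = 7,  c = 193−7² = 144
v_rel = (-3, 1),  |v_rel|² = 10;  v_rel·d = (-3)·(-12) + (1)·(7) = 43
10·t² − 86·t + 144 = 0  ⇒  m = 43² − 10·144 = 409
m = 409 > 0,  v_rel·d = 43 > 0  ⇒  inside

inside=yes margin=409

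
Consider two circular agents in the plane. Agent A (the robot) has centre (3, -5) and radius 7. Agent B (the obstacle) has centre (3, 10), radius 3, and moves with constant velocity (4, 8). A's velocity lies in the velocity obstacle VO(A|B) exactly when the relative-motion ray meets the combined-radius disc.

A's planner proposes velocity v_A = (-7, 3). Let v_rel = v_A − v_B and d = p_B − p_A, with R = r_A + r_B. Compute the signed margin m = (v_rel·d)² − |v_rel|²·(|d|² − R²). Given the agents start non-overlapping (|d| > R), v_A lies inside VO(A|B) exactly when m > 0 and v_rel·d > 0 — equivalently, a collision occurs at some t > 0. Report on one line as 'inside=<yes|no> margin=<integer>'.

d = (0, 15),  |d|² = 225;  R = 7+3 = 10,  c = 225−10² = 125
v_rel = (-11, -5),  |v_rel|² = 146;  v_rel·d = (-11)·(0) + (-5)·(15) = -75
146·t² + 150·t + 125 = 0  ⇒  m = (-75)² − 146·125 = -12625
m = -12625 < 0,  v_rel·d = -75 < 0  ⇒  outside

inside=no margin=-12625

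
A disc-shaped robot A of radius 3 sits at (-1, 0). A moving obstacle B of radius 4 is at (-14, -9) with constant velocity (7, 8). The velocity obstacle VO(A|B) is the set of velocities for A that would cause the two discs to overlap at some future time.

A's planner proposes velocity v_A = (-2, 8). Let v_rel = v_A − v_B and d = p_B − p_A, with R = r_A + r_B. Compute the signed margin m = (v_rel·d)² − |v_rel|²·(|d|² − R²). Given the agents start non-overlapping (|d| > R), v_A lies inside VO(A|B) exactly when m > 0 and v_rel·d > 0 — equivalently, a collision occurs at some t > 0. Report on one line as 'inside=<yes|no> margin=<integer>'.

d = (-13, -9),  |d|² = 250;  R = 3+4 = 7,  c = 250−7² = 201
v_rel = (-9, 0),  |v_rel|² = 81;  v_rel·d = (-9)·(-13) + (0)·(-9) = 117
81·t² − 234·t + 201 = 0  ⇒  m = 117² − 81·201 = -2592
m = -2592 < 0,  v_rel·d = 117 > 0  ⇒  outside

inside=no margin=-2592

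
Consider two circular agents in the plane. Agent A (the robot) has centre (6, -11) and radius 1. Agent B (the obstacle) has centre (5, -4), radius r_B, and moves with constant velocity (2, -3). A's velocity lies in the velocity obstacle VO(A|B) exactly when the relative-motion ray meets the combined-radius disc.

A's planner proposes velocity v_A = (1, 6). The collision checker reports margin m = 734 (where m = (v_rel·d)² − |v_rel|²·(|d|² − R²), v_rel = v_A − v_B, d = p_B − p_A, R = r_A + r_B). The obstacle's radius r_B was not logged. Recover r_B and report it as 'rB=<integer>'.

m = 734
d = (-1, 7);  v_rel = (-1, 9),  |v_rel|² = 82
v_rel×d = (-1)·(7) − (9)·(-1) = 2
since m = R²·82 − 2²:  R² = (4 + 734) / 82 = 9
R = √9 = 3  ⇒  r_B = 3 − 1 = 2

rB=2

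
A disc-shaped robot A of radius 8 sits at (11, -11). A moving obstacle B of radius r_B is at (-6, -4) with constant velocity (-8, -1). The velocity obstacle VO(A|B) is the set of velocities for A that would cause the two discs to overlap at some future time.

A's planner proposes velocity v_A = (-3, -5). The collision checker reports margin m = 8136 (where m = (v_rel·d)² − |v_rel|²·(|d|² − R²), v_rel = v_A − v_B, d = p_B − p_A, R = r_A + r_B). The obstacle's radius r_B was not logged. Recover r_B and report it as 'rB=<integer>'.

m = 8136
d = (-17, 7);  v_rel = (5, -4),  |v_rel|² = 41
v_rel×d = (5)·(7) − (-4)·(-17) = -33
since m = R²·41 − (-33)²:  R² = (1089 + 8136) / 41 = 225
R = √225 = 15  ⇒  r_B = 15 − 8 = 7

rB=7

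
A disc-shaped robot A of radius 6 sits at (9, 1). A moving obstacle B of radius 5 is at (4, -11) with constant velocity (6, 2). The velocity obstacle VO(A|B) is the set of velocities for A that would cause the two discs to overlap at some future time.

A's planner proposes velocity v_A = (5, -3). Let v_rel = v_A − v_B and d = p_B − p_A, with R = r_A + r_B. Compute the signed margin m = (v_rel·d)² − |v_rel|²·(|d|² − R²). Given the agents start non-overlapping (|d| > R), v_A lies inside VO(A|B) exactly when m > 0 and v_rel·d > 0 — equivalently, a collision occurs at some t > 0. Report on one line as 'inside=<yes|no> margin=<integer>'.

d = (-5, -12),  |d|² = 169;  R = 6+5 = 11,  c = 169−11² = 48
v_rel = (-1, -5),  |v_rel|² = 26;  v_rel·d = (-1)·(-5) + (-5)·(-12) = 65
26·t² − 130·t + 48 = 0  ⇒  m = 65² − 26·48 = 2977
m = 2977 > 0,  v_rel·d = 65 > 0  ⇒  inside

inside=yes margin=2977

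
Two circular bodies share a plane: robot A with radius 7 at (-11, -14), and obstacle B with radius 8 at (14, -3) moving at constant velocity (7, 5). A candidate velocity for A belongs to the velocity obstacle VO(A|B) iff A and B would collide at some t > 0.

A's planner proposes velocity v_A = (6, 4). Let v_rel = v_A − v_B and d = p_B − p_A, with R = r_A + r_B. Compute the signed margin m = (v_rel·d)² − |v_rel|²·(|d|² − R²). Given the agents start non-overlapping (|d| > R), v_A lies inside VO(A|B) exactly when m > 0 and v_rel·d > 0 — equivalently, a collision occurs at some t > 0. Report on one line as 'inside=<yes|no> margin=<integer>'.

d = (25, 11),  |d|² = 746;  R = 7+8 = 15,  c = 746−15² = 521
v_rel = (-1, -1),  |v_rel|² = 2;  v_rel·d = (-1)·(25) + (-1)·(11) = -36
2·t² + 72·t + 521 = 0  ⇒  m = (-36)² − 2·521 = 254
m = 254 > 0,  v_rel·d = -36 < 0  ⇒  outside

inside=no margin=254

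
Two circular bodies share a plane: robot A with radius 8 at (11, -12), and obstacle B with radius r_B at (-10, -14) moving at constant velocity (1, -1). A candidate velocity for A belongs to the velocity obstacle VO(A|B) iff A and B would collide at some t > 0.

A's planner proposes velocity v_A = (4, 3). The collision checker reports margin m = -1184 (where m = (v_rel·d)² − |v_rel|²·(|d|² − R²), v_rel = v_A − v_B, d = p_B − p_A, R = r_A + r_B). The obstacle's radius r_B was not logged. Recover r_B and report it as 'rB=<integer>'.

m = -1184
d = (-21, -2);  v_rel = (3, 4),  |v_rel|² = 25
v_rel×d = (3)·(-2) − (4)·(-21) = 78
since m = R²·25 − 78²:  R² = (6084 + -1184) / 25 = 196
R = √196 = 14  ⇒  r_B = 14 − 8 = 6

rB=6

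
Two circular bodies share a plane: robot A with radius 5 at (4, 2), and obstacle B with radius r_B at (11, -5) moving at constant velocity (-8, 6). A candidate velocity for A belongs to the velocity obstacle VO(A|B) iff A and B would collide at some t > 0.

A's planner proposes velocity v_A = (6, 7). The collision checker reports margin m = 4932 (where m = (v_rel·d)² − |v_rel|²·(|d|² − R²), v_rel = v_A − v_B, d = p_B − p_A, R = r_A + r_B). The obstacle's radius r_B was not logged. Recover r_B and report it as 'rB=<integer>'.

m = 4932
d = (7, -7);  v_rel = (14, 1),  |v_rel|² = 197
v_rel×d = (14)·(-7) − (1)·(7) = -105
since m = R²·197 − (-105)²:  R² = (11025 + 4932) / 197 = 81
R = √81 = 9  ⇒  r_B = 9 − 5 = 4

rB=4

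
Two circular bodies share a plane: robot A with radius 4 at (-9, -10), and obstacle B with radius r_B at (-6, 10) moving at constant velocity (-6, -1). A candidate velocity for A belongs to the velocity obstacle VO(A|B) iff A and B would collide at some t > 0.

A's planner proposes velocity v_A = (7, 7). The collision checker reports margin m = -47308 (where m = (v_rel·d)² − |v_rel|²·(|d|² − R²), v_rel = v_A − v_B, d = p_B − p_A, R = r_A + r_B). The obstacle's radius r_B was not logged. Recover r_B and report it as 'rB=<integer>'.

m = -47308
d = (3, 20);  v_rel = (13, 8),  |v_rel|² = 233
v_rel×d = (13)·(20) − (8)·(3) = 236
since m = R²·233 − 236²:  R² = (55696 + -47308) / 233 = 36
R = √36 = 6  ⇒  r_B = 6 − 4 = 2

rB=2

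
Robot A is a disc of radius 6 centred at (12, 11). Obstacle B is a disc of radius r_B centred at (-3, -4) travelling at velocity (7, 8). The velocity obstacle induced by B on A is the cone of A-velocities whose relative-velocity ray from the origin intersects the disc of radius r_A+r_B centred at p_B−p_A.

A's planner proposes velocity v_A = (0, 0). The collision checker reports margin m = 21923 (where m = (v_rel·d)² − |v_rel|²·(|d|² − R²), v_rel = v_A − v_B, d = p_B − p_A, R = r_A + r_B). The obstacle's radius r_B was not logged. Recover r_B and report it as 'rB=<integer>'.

m = 21923
d = (-15, -15);  v_rel = (-7, -8),  |v_rel|² = 113
v_rel×d = (-7)·(-15) − (-8)·(-15) = -15
since m = R²·113 − (-15)²:  R² = (225 + 21923) / 113 = 196
R = √196 = 14  ⇒  r_B = 14 − 6 = 8

rB=8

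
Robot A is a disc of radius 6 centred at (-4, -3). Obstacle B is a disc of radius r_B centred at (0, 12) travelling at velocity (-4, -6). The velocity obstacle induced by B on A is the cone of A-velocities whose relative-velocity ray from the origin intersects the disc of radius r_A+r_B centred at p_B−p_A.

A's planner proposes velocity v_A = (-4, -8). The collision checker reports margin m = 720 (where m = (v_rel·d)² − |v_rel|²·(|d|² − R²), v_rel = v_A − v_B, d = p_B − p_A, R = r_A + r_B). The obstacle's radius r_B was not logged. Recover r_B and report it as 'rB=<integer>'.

m = 720
d = (4, 15);  v_rel = (0, -2),  |v_rel|² = 4
v_rel×d = (0)·(15) − (-2)·(4) = 8
since m = R²·4 − 8²:  R² = (64 + 720) / 4 = 196
R = √196 = 14  ⇒  r_B = 14 − 6 = 8

rB=8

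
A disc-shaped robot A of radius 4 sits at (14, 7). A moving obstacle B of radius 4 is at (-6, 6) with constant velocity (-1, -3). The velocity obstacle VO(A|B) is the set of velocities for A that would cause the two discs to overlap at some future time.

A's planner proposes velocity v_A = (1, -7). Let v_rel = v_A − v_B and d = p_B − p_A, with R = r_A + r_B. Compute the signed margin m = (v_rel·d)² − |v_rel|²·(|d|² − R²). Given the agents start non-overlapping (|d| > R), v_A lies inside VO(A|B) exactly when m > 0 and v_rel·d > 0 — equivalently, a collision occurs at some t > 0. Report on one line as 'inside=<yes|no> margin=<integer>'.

d = (-20, -1),  |d|² = 401;  R = 4+4 = 8,  c = 401−8² = 337
v_rel = (2, -4),  |v_rel|² = 20;  v_rel·d = (2)·(-20) + (-4)·(-1) = -36
20·t² + 72·t + 337 = 0  ⇒  m = (-36)² − 20·337 = -5444
m = -5444 < 0,  v_rel·d = -36 < 0  ⇒  outside

inside=no margin=-5444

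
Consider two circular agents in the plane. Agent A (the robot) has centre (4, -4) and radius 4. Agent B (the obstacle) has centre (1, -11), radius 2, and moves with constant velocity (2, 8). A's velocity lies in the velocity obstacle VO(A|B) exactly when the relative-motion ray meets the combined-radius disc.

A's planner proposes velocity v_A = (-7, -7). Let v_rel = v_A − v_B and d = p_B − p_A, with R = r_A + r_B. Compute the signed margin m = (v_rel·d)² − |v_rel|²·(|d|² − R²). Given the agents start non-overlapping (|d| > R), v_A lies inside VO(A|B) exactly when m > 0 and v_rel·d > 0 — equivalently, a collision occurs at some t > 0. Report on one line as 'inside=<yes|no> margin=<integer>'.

d = (-3, -7),  |d|² = 58;  R = 4+2 = 6,  c = 58−6² = 22
v_rel = (-9, -15),  |v_rel|² = 306;  v_rel·d = (-9)·(-3) + (-15)·(-7) = 132
306·t² − 264·t + 22 = 0  ⇒  m = 132² − 306·22 = 10692
m = 10692 > 0,  v_rel·d = 132 > 0  ⇒  inside

inside=yes margin=10692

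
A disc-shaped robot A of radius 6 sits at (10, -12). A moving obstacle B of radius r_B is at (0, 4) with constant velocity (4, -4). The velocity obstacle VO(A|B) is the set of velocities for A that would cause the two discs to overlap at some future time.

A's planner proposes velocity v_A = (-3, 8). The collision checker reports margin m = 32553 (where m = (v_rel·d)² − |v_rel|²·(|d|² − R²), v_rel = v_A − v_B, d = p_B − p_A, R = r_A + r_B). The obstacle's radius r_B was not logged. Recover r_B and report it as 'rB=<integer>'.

m = 32553
d = (-10, 16);  v_rel = (-7, 12),  |v_rel|² = 193
v_rel×d = (-7)·(16) − (12)·(-10) = 8
since m = R²·193 − 8²:  R² = (64 + 32553) / 193 = 169
R = √169 = 13  ⇒  r_B = 13 − 6 = 7

rB=7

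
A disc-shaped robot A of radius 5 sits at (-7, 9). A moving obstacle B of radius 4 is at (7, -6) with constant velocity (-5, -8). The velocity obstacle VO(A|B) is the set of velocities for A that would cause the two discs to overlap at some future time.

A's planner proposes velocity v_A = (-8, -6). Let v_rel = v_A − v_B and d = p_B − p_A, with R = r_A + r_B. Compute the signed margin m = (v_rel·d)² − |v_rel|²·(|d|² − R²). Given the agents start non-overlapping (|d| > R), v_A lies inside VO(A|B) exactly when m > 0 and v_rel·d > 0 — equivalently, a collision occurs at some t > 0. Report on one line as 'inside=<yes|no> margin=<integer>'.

d = (14, -15),  |d|² = 421;  R = 5+4 = 9,  c = 421−9² = 340
v_rel = (-3, 2),  |v_rel|² = 13;  v_rel·d = (-3)·(14) + (2)·(-15) = -72
13·t² + 144·t + 340 = 0  ⇒  m = (-72)² − 13·340 = 764
m = 764 > 0,  v_rel·d = -72 < 0  ⇒  outside

inside=no margin=764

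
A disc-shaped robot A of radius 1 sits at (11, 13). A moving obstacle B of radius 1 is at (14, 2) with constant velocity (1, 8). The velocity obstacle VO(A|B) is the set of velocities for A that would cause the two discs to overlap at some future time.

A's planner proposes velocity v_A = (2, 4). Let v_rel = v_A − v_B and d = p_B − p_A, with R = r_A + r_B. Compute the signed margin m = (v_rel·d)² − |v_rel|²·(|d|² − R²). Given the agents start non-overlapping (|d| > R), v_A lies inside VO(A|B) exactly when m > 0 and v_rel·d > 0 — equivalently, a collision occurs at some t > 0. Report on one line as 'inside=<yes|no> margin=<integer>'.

d = (3, -11),  |d|² = 130;  R = 1+1 = 2,  c = 130−2² = 126
v_rel = (1, -4),  |v_rel|² = 17;  v_rel·d = (1)·(3) + (-4)·(-11) = 47
17·t² − 94·t + 126 = 0  ⇒  m = 47² − 17·126 = 67
m = 67 > 0,  v_rel·d = 47 > 0  ⇒  inside

inside=yes margin=67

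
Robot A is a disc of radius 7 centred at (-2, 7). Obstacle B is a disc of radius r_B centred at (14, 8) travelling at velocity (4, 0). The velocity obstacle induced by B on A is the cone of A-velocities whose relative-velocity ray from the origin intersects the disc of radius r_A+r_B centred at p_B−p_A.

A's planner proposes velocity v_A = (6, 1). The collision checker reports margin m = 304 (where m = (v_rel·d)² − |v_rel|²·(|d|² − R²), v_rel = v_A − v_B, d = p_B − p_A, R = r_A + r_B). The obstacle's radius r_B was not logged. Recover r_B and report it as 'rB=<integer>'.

m = 304
d = (16, 1);  v_rel = (2, 1),  |v_rel|² = 5
v_rel×d = (2)·(1) − (1)·(16) = -14
since m = R²·5 − (-14)²:  R² = (196 + 304) / 5 = 100
R = √100 = 10  ⇒  r_B = 10 − 7 = 3

rB=3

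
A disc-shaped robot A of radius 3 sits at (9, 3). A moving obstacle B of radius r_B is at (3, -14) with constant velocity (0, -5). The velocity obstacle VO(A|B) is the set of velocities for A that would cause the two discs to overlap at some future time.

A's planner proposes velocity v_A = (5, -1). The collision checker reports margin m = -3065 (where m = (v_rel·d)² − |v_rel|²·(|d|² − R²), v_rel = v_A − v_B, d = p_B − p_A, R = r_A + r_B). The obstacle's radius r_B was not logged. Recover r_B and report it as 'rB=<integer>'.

m = -3065
d = (-6, -17);  v_rel = (5, 4),  |v_rel|² = 41
v_rel×d = (5)·(-17) − (4)·(-6) = -61
since m = R²·41 − (-61)²:  R² = (3721 + -3065) / 41 = 16
R = √16 = 4  ⇒  r_B = 4 − 3 = 1

rB=1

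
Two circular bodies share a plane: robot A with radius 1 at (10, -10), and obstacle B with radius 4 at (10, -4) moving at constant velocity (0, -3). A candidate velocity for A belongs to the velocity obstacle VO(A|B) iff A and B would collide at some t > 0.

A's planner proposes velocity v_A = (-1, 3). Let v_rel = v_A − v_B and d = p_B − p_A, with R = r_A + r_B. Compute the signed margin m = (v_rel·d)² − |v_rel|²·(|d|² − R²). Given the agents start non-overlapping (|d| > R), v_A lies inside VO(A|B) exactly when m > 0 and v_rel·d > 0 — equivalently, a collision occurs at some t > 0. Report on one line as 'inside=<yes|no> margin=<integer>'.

d = (0, 6),  |d|² = 36;  R = 1+4 = 5,  c = 36−5² = 11
v_rel = (-1, 6),  |v_rel|² = 37;  v_rel·d = (-1)·(0) + (6)·(6) = 36
37·t² − 72·t + 11 = 0  ⇒  m = 36² − 37·11 = 889
m = 889 > 0,  v_rel·d = 36 > 0  ⇒  inside

inside=yes margin=889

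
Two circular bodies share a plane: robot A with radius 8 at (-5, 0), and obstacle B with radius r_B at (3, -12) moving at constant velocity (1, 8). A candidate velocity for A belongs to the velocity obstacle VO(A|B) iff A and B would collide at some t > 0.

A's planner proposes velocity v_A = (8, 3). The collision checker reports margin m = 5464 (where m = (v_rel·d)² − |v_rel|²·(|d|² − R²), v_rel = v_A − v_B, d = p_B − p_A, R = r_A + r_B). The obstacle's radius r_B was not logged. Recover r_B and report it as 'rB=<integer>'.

m = 5464
d = (8, -12);  v_rel = (7, -5),  |v_rel|² = 74
v_rel×d = (7)·(-12) − (-5)·(8) = -44
since m = R²·74 − (-44)²:  R² = (1936 + 5464) / 74 = 100
R = √100 = 10  ⇒  r_B = 10 − 8 = 2

rB=2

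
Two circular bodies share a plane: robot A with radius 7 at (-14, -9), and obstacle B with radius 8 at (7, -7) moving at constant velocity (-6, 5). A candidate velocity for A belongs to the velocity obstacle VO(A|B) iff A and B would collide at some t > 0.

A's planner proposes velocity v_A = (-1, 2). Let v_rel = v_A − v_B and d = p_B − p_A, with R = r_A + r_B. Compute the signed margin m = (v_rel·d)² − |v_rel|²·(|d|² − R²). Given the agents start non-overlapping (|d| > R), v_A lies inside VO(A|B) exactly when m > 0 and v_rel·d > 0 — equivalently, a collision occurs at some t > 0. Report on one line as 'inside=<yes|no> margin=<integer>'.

d = (21, 2),  |d|² = 445;  R = 7+8 = 15,  c = 445−15² = 220
v_rel = (5, -3),  |v_rel|² = 34;  v_rel·d = (5)·(21) + (-3)·(2) = 99
34·t² − 198·t + 220 = 0  ⇒  m = 99² − 34·220 = 2321
m = 2321 > 0,  v_rel·d = 99 > 0  ⇒  inside

inside=yes margin=2321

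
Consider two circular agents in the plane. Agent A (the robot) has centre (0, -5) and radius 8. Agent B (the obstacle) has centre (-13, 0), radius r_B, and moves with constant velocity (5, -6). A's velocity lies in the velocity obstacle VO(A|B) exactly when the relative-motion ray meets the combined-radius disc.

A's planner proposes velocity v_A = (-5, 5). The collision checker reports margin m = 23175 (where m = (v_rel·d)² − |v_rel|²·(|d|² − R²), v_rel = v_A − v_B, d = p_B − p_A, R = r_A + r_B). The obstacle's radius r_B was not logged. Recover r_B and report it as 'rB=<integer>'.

m = 23175
d = (-13, 5);  v_rel = (-10, 11),  |v_rel|² = 221
v_rel×d = (-10)·(5) − (11)·(-13) = 93
since m = R²·221 − 93²:  R² = (8649 + 23175) / 221 = 144
R = √144 = 12  ⇒  r_B = 12 − 8 = 4

rB=4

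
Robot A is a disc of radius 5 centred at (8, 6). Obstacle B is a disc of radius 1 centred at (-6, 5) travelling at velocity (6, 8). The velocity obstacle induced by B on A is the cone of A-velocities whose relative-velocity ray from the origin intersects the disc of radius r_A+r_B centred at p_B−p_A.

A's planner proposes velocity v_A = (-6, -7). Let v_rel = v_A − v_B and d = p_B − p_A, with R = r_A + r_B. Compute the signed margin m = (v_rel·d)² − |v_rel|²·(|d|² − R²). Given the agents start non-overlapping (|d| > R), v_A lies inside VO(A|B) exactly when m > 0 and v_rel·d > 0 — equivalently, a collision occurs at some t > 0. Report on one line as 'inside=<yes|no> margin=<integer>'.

d = (-14, -1),  |d|² = 197;  R = 5+1 = 6,  c = 197−6² = 161
v_rel = (-12, -15),  |v_rel|² = 369;  v_rel·d = (-12)·(-14) + (-15)·(-1) = 183
369·t² − 366·t + 161 = 0  ⇒  m = 183² − 369·161 = -25920
m = -25920 < 0,  v_rel·d = 183 > 0  ⇒  outside

inside=no margin=-25920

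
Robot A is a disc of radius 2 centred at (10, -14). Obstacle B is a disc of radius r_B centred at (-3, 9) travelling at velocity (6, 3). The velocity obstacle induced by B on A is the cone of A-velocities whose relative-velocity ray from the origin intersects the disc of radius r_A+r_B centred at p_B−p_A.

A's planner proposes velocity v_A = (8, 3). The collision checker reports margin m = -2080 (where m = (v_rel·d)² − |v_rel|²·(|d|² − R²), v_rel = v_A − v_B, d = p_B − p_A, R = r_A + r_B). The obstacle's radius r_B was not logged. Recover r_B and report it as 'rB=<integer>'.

m = -2080
d = (-13, 23);  v_rel = (2, 0),  |v_rel|² = 4
v_rel×d = (2)·(23) − (0)·(-13) = 46
since m = R²·4 − 46²:  R² = (2116 + -2080) / 4 = 9
R = √9 = 3  ⇒  r_B = 3 − 2 = 1

rB=1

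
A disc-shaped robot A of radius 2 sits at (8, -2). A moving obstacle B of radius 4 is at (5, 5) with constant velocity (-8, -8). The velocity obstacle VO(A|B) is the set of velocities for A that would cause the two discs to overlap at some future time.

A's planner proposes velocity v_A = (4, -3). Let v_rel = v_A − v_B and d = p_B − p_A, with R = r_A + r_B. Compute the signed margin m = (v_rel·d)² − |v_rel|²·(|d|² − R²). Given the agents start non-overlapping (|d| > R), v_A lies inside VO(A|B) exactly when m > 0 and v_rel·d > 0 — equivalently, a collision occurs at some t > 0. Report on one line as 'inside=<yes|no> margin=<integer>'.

d = (-3, 7),  |d|² = 58;  R = 2+4 = 6,  c = 58−6² = 22
v_rel = (12, 5),  |v_rel|² = 169;  v_rel·d = (12)·(-3) + (5)·(7) = -1
169·t² + 2·t + 22 = 0  ⇒  m = (-1)² − 169·22 = -3717
m = -3717 < 0,  v_rel·d = -1 < 0  ⇒  outside

inside=no margin=-3717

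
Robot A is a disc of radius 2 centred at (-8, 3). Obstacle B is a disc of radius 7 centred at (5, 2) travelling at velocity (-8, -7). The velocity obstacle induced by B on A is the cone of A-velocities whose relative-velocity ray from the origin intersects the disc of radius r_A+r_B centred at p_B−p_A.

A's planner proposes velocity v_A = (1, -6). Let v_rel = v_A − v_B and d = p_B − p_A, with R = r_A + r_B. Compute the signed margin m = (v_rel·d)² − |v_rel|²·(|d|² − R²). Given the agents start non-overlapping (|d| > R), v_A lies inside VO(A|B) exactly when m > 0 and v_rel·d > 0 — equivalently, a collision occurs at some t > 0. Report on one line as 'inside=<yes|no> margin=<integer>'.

d = (13, -1),  |d|² = 170;  R = 2+7 = 9,  c = 170−9² = 89
v_rel = (9, 1),  |v_rel|² = 82;  v_rel·d = (9)·(13) + (1)·(-1) = 116
82·t² − 232·t + 89 = 0  ⇒  m = 116² − 82·89 = 6158
m = 6158 > 0,  v_rel·d = 116 > 0  ⇒  inside

inside=yes margin=6158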